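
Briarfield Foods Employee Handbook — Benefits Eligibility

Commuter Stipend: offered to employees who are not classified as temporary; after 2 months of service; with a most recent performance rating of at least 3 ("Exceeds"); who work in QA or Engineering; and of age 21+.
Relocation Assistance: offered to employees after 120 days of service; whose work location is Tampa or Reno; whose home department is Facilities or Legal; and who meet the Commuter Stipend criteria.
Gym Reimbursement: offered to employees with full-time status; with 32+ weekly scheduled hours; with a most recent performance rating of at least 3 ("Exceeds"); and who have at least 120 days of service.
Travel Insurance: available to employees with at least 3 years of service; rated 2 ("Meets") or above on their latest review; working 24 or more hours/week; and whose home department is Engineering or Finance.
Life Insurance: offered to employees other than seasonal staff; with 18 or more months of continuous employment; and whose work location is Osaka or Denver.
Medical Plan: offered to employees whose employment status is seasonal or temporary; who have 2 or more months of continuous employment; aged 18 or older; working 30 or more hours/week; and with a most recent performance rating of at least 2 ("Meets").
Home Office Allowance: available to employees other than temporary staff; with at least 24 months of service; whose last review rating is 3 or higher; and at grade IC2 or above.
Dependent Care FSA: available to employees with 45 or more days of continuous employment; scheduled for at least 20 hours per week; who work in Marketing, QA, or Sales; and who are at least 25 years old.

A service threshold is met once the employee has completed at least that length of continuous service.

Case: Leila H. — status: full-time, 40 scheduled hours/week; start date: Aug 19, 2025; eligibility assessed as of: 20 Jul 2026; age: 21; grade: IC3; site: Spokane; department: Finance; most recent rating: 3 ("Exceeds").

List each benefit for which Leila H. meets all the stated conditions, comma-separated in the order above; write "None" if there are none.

Gym Reimbursement

Service from Aug 19, 2025 to 20 Jul 2026: 335 days.
Commuter Stipend — status full-time ✓ (not excluded); service 335 days ≥ 2 months (≈60 days) ✓; rating 3 ≥ 3 ✓; dept Finance ✗ → not eligible.
Relocation Assistance — service 335 days ≥ 120 days ✓; site Spokane ✗ (not Tampa or Reno) → not eligible.
Gym Reimbursement — status full-time ✓; 40 hrs/wk ≥ 32 ✓; rating 3 ≥ 3 ✓; service 335 days ≥ 120 days ✓ → eligible.
Travel Insurance — service 335 days < 3 years (≈1095 days) ✗ → not eligible.
Life Insurance — status full-time ✓ (not excluded); service 335 days < 18 months (≈540 days) ✗ → not eligible.
Medical Plan — status full-time ✗ (requires seasonal or temporary) → not eligible.
Home Office Allowance — status full-time ✓ (not excluded); service 335 days < 24 months (≈720 days) ✗ → not eligible.
Dependent Care FSA — service 335 days ≥ 45 days ✓; 40 hrs/wk ≥ 20 ✓; dept Finance ✗ → not eligible.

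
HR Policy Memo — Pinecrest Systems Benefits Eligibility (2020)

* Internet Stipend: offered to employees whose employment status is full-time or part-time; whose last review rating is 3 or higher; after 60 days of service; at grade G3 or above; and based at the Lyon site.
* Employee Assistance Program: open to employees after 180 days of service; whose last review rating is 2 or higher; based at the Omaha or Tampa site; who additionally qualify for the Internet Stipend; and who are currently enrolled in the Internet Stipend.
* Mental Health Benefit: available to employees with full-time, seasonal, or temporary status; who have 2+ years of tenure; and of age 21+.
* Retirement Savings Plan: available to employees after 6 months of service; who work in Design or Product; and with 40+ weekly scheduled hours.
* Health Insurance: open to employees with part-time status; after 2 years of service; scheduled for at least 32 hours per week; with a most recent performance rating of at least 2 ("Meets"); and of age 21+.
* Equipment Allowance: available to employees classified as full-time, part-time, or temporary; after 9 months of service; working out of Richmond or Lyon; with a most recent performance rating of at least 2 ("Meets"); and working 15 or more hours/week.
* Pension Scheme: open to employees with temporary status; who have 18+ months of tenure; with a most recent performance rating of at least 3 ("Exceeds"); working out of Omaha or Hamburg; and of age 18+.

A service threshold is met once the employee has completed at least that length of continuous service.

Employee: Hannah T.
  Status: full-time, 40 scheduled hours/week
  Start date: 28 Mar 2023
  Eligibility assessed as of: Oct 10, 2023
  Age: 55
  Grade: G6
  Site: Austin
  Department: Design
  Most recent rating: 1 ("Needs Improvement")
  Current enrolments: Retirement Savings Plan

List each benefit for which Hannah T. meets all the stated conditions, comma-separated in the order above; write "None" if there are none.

Retirement Savings Plan

Service from 28 Mar 2023 to Oct 10, 2023: 196 days.
Internet Stipend — status full-time ✓; rating 1 < 3 ✗ → not eligible.
Employee Assistance Program — service 196 days ≥ 180 days ✓; rating 1 < 2 ✗ → not eligible.
Mental Health Benefit — status full-time ✓; service 196 days < 2 years (≈730 days) ✗ → not eligible.
Retirement Savings Plan — service 196 days ≥ 6 months (≈180 days) ✓; dept Design ✓; 40 hrs/wk ≥ 40 ✓ → eligible.
Health Insurance — status full-time ✗ (requires part-time) → not eligible.
Equipment Allowance — status full-time ✓; service 196 days < 9 months (≈270 days) ✗ → not eligible.
Pension Scheme — status full-time ✗ (requires temporary) → not eligible.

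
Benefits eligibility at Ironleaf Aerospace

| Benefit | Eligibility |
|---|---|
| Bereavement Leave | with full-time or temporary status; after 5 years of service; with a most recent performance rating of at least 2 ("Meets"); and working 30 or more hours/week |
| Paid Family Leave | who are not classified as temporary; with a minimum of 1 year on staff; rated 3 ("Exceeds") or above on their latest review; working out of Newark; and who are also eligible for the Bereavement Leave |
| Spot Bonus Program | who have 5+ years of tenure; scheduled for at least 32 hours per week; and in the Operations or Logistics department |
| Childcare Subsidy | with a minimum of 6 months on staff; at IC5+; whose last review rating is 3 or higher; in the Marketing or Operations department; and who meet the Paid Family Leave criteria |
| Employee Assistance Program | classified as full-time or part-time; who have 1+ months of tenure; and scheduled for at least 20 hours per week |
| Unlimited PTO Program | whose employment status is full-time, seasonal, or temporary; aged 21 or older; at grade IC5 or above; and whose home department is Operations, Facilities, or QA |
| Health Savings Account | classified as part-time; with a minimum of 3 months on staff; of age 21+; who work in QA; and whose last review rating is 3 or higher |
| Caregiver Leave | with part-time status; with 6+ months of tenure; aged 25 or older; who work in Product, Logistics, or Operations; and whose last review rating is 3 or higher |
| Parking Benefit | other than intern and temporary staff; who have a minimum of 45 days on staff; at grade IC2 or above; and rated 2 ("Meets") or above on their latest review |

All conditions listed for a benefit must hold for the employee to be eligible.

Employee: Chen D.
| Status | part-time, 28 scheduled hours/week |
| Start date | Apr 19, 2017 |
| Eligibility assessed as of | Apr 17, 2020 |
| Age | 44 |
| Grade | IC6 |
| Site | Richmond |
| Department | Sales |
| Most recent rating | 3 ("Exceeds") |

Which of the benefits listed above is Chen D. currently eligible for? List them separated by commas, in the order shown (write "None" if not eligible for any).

Employee Assistance Program, Parking Benefit

Service from Apr 19, 2017 to Apr 17, 2020: 1094 days.
Bereavement Leave — status part-time ✗ (requires full-time or temporary) → not eligible.
Paid Family Leave — status part-time ✓ (not excluded); service 1094 days ≥ 1 year (≈365 days) ✓; rating 3 ≥ 3 ✓; site Richmond ✗ (not Newark) → not eligible.
Spot Bonus Program — service 1094 days < 5 years (≈1825 days) ✗ → not eligible.
Childcare Subsidy — service 1094 days ≥ 6 months (≈180 days) ✓; grade IC6 ≥ IC5 ✓; rating 3 ≥ 3 ✓; dept Sales ✗ → not eligible.
Employee Assistance Program — status part-time ✓; service 1094 days ≥ 1 month (≈30 days) ✓; 28 hrs/wk ≥ 20 ✓ → eligible.
Unlimited PTO Program — status part-time ✗ (requires full-time, seasonal, or temporary) → not eligible.
Health Savings Account — status part-time ✓; service 1094 days ≥ 3 months (≈90 days) ✓; age 44 ≥ 21 ✓; dept Sales ✗ → not eligible.
Caregiver Leave — status part-time ✓; service 1094 days ≥ 6 months (≈180 days) ✓; age 44 ≥ 25 ✓; dept Sales ✗ → not eligible.
Parking Benefit — status part-time ✓ (not excluded); service 1094 days ≥ 45 days ✓; grade IC6 ≥ IC2 ✓; rating 3 ≥ 2 ✓ → eligible.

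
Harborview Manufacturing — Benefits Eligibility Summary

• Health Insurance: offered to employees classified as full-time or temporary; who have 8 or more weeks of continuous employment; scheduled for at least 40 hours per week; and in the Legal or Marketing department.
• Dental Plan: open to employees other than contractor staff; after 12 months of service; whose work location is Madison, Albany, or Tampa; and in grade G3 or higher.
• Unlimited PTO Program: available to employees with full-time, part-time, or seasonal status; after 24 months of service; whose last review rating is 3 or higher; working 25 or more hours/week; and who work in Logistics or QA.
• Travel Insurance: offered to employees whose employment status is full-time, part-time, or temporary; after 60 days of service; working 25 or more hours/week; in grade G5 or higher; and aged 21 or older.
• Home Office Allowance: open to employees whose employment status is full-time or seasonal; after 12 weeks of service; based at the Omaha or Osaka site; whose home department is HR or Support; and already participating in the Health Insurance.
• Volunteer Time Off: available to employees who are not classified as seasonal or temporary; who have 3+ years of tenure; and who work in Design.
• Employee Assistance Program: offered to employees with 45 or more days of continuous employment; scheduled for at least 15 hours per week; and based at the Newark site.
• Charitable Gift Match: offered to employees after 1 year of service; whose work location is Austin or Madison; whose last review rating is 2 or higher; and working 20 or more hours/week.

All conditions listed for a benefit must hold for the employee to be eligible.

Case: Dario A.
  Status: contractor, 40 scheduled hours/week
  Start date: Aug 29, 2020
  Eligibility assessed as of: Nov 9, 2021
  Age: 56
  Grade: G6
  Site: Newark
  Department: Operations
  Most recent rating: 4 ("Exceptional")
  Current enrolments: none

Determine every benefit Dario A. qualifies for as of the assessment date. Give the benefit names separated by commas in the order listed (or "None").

Service from Aug 29, 2020 to Nov 9, 2021: 437 days.
Health Insurance — status contractor ✗ (requires full-time or temporary) → not eligible.
Dental Plan — status contractor ✗ (excluded) → not eligible.
Unlimited PTO Program — status contractor ✗ (requires full-time, part-time, or seasonal) → not eligible.
Travel Insurance — status contractor ✗ (requires full-time, part-time, or temporary) → not eligible.
Home Office Allowance — status contractor ✗ (requires full-time or seasonal) → not eligible.
Volunteer Time Off — status contractor ✓ (not excluded); service 437 days < 3 years (≈1095 days) ✗ → not eligible.
Employee Assistance Program — service 437 days ≥ 45 days ✓; 40 hrs/wk ≥ 15 ✓; site Newark ✓ → eligible.
Charitable Gift Match — service 437 days ≥ 1 year (≈365 days) ✓; site Newark ✗ (not Austin or Madison) → not eligible.

Employee Assistance Program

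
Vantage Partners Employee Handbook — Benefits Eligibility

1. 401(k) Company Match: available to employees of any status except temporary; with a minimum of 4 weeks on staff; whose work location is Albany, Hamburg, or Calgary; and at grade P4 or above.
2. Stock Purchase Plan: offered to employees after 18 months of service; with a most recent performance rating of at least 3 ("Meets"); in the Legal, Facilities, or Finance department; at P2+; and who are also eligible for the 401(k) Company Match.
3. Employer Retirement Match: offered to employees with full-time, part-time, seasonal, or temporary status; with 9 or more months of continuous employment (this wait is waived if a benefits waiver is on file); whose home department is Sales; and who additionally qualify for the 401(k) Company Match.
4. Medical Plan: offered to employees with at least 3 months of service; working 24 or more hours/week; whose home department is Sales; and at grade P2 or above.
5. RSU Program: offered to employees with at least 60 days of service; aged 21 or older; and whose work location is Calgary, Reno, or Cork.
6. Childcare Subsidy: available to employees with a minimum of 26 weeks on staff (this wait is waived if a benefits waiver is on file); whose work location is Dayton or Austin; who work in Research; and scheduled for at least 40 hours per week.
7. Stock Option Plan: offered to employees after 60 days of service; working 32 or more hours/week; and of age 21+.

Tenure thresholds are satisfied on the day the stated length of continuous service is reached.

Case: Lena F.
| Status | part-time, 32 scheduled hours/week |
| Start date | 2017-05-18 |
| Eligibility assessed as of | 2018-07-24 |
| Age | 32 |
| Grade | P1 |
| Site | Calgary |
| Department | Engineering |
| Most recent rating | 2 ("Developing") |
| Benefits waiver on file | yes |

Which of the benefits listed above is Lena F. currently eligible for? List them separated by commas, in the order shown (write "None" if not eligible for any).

Service from 2017-05-18 to 2018-07-24: 432 days.
401(k) Company Match — status part-time ✓ (not excluded); service 432 days ≥ 4 weeks (≈28 days) ✓; site Calgary ✓; grade P1 < P4 ✗ → not eligible.
Stock Purchase Plan — service 432 days < 18 months (≈540 days) ✗ → not eligible.
Employer Retirement Match — status part-time ✓; benefits waiver on file ✓; dept Engineering ✗ → not eligible.
Medical Plan — service 432 days ≥ 3 months (≈90 days) ✓; 32 hrs/wk ≥ 24 ✓; dept Engineering ✗ → not eligible.
RSU Program — service 432 days ≥ 60 days ✓; age 32 ≥ 21 ✓; site Calgary ✓ → eligible.
Childcare Subsidy — benefits waiver on file ✓; site Calgary ✗ (not Dayton or Austin) → not eligible.
Stock Option Plan — service 432 days ≥ 60 days ✓; 32 hrs/wk ≥ 32 ✓; age 32 ≥ 21 ✓ → eligible.

RSU Program, Stock Option Plan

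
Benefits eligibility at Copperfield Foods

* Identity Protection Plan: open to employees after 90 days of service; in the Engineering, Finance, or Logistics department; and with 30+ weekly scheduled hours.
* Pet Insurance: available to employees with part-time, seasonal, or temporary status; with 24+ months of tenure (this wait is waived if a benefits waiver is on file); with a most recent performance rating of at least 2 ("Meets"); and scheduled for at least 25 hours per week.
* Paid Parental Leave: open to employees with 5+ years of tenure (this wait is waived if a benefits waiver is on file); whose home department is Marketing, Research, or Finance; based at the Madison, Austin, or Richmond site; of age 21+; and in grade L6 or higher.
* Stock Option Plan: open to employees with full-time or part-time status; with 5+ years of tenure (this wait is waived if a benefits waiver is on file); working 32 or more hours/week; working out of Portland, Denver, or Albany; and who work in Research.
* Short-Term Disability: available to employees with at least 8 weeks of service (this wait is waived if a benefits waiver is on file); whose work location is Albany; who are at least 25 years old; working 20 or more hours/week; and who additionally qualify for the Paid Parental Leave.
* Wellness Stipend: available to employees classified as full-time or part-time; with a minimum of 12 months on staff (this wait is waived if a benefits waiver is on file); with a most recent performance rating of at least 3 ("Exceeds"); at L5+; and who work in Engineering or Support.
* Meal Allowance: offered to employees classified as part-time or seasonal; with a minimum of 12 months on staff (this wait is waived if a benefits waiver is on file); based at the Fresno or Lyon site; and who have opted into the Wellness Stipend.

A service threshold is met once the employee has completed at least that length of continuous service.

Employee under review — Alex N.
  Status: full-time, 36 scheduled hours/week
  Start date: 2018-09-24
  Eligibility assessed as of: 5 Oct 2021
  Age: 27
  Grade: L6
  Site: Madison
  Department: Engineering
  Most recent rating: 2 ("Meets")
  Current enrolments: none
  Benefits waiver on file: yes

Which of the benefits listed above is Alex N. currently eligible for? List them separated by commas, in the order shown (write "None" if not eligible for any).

Service from 2018-09-24 to 5 Oct 2021: 1107 days.
Identity Protection Plan — service 1107 days ≥ 90 days ✓; dept Engineering ✓; 36 hrs/wk ≥ 30 ✓ → eligible.
Pet Insurance — status full-time ✗ (requires part-time, seasonal, or temporary) → not eligible.
Paid Parental Leave — benefits waiver on file ✓; dept Engineering ✗ → not eligible.
Stock Option Plan — status full-time ✓; benefits waiver on file ✓; 36 hrs/wk ≥ 32 ✓; site Madison ✗ (not Portland, Denver, or Albany) → not eligible.
Short-Term Disability — benefits waiver on file ✓; site Madison ✗ (not Albany) → not eligible.
Wellness Stipend — status full-time ✓; benefits waiver on file ✓; rating 2 < 3 ✗ → not eligible.
Meal Allowance — status full-time ✗ (requires part-time or seasonal) → not eligible.

Identity Protection Plan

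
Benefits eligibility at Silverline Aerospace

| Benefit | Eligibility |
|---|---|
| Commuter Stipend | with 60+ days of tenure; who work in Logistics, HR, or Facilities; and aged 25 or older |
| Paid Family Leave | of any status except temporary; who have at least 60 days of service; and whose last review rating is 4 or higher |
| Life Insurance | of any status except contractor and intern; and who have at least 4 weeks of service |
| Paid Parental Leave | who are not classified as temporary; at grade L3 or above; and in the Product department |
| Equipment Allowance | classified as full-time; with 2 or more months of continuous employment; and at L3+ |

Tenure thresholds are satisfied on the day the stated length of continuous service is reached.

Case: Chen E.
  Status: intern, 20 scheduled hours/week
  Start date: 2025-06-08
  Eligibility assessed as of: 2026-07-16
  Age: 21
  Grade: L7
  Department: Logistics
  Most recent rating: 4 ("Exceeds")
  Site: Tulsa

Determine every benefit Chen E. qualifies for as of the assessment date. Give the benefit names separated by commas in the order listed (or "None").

Service from 2025-06-08 to 2026-07-16: 403 days.
Commuter Stipend — service 403 days ≥ 60 days ✓; dept Logistics ✓; age 21 < 25 ✗ → not eligible.
Paid Family Leave — status intern ✓ (not excluded); service 403 days ≥ 60 days ✓; rating 4 ≥ 4 ✓ → eligible.
Life Insurance — status intern ✗ (excluded) → not eligible.
Paid Parental Leave — status intern ✓ (not excluded); grade L7 ≥ L3 ✓; dept Logistics ✗ → not eligible.
Equipment Allowance — status intern ✗ (requires full-time) → not eligible.

Paid Family Leave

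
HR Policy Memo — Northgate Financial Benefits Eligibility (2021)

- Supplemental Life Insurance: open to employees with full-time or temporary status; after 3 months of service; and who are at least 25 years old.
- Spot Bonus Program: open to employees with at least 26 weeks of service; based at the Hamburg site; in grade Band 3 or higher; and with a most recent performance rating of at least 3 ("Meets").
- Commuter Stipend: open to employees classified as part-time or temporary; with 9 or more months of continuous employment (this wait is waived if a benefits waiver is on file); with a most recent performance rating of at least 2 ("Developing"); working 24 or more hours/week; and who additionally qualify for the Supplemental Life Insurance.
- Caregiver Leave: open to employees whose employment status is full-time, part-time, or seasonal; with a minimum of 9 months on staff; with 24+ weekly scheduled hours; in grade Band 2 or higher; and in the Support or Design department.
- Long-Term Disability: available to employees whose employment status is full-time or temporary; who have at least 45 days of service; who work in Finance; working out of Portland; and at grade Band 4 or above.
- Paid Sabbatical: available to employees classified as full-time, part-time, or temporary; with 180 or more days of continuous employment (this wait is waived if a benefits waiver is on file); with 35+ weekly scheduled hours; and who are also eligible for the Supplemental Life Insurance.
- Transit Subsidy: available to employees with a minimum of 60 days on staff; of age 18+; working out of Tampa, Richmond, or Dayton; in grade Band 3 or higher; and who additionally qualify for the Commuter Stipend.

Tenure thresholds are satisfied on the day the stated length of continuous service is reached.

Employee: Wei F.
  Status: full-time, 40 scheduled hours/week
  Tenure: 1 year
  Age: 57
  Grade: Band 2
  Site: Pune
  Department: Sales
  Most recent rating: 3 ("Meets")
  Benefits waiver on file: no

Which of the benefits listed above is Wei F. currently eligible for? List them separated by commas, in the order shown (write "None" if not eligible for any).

Supplemental Life Insurance — status full-time ✓; service 1 year ≥ 3 months (≈90 days) ✓; age 57 ≥ 25 ✓ → eligible.
Spot Bonus Program — service 1 year ≥ 26 weeks (≈182 days) ✓; site Pune ✗ (not Hamburg) → not eligible.
Commuter Stipend — status full-time ✗ (requires part-time or temporary) → not eligible.
Caregiver Leave — status full-time ✓; service 1 year ≥ 9 months (≈270 days) ✓; 40 hrs/wk ≥ 24 ✓; grade Band 2 ≥ Band 2 ✓; dept Sales ✗ → not eligible.
Long-Term Disability — status full-time ✓; service 1 year ≥ 45 days ✓; dept Sales ✗ → not eligible.
Paid Sabbatical — status full-time ✓; no waiver, service 1 year ≥ 180 days ✓; 40 hrs/wk ≥ 35 ✓; eligible for Supplemental Life Insurance ✓ → eligible.
Transit Subsidy — service 1 year ≥ 60 days ✓; age 57 ≥ 18 ✓; site Pune ✗ (not Tampa, Richmond, or Dayton) → not eligible.

Supplemental Life Insurance, Paid Sabbatical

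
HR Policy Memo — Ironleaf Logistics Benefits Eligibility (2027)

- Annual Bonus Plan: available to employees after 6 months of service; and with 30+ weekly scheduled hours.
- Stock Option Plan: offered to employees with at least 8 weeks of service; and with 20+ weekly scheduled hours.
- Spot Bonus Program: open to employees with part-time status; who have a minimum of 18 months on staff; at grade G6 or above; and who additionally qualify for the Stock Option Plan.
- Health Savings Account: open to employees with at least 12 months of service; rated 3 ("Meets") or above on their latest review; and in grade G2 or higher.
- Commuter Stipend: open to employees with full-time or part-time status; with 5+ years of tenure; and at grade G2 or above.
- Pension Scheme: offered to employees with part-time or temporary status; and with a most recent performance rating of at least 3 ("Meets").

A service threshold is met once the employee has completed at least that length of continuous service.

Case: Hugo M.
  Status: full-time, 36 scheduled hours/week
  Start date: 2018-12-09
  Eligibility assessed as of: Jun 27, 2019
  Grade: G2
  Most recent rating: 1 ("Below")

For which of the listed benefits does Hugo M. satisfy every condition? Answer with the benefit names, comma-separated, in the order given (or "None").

Service from 2018-12-09 to Jun 27, 2019: 200 days.
Annual Bonus Plan — service 200 days ≥ 6 months (≈180 days) ✓; 36 hrs/wk ≥ 30 ✓ → eligible.
Stock Option Plan — service 200 days ≥ 8 weeks (≈56 days) ✓; 36 hrs/wk ≥ 20 ✓ → eligible.
Spot Bonus Program — status full-time ✗ (requires part-time) → not eligible.
Health Savings Account — service 200 days < 12 months (≈360 days) ✗ → not eligible.
Commuter Stipend — status full-time ✓; service 200 days < 5 years (≈1825 days) ✗ → not eligible.
Pension Scheme — status full-time ✗ (requires part-time or temporary) → not eligible.

Annual Bonus Plan, Stock Option Plan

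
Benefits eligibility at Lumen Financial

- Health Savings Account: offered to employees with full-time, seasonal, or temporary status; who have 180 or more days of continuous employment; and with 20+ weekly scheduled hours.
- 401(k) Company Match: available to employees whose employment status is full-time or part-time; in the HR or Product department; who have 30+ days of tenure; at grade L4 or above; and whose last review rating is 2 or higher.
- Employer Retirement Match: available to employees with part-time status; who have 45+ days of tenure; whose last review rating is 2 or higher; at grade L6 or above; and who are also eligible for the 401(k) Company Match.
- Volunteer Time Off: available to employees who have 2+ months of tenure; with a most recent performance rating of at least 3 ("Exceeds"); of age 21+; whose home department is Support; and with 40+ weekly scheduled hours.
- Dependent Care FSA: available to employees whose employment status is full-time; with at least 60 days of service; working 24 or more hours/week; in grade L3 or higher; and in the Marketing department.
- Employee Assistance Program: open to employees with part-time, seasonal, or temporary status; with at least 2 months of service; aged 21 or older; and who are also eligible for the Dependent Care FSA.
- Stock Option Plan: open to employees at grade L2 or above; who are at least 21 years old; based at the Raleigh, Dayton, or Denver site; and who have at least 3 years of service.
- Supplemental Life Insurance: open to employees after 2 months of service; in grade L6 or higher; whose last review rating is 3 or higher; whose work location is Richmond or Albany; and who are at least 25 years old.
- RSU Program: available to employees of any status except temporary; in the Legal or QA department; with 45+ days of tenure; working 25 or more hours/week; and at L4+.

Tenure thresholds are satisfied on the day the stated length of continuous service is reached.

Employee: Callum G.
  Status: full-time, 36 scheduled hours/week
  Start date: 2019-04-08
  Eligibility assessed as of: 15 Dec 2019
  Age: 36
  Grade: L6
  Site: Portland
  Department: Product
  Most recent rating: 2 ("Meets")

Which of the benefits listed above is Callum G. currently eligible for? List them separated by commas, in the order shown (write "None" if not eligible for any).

Health Savings Account, 401(k) Company Match

Service from 2019-04-08 to 15 Dec 2019: 251 days.
Health Savings Account — status full-time ✓; service 251 days ≥ 180 days ✓; 36 hrs/wk ≥ 20 ✓ → eligible.
401(k) Company Match — status full-time ✓; dept Product ✓; service 251 days ≥ 30 days ✓; grade L6 ≥ L4 ✓; rating 2 ≥ 2 ✓ → eligible.
Employer Retirement Match — status full-time ✗ (requires part-time) → not eligible.
Volunteer Time Off — service 251 days ≥ 2 months (≈60 days) ✓; rating 2 < 3 ✗ → not eligible.
Dependent Care FSA — status full-time ✓; service 251 days ≥ 60 days ✓; 36 hrs/wk ≥ 24 ✓; grade L6 ≥ L3 ✓; dept Product ✗ → not eligible.
Employee Assistance Program — status full-time ✗ (requires part-time, seasonal, or temporary) → not eligible.
Stock Option Plan — grade L6 ≥ L2 ✓; age 36 ≥ 21 ✓; site Portland ✗ (not Raleigh, Dayton, or Denver) → not eligible.
Supplemental Life Insurance — service 251 days ≥ 2 months (≈60 days) ✓; grade L6 ≥ L6 ✓; rating 2 < 3 ✗ → not eligible.
RSU Program — status full-time ✓ (not excluded); dept Product ✗ → not eligible.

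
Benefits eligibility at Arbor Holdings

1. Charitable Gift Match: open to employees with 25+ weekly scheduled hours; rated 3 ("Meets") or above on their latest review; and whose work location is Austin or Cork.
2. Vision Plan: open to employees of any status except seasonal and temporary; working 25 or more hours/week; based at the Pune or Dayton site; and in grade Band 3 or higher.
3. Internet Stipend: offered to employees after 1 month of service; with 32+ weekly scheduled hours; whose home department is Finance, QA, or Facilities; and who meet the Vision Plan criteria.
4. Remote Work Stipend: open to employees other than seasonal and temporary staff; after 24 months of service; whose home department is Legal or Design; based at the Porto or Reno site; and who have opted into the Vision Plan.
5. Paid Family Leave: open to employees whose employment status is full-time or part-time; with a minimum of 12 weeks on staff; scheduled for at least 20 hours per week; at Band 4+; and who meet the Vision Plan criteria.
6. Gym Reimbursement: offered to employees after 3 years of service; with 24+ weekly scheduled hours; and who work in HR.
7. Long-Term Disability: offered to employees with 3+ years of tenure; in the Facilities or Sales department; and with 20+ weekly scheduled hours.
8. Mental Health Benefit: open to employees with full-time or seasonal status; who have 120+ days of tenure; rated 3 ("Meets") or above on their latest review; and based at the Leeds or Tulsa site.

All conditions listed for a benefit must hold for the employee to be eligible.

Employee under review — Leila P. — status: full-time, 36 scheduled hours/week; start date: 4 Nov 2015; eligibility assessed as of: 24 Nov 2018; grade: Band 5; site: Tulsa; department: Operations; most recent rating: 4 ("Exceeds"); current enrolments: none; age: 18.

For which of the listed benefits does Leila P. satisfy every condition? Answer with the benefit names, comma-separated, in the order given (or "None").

Mental Health Benefit

Service from 4 Nov 2015 to 24 Nov 2018: 1116 days.
Charitable Gift Match — 36 hrs/wk ≥ 25 ✓; rating 4 ≥ 3 ✓; site Tulsa ✗ (not Austin or Cork) → not eligible.
Vision Plan — status full-time ✓ (not excluded); 36 hrs/wk ≥ 25 ✓; site Tulsa ✗ (not Pune or Dayton) → not eligible.
Internet Stipend — service 1116 days ≥ 1 month (≈30 days) ✓; 36 hrs/wk ≥ 32 ✓; dept Operations ✗ → not eligible.
Remote Work Stipend — status full-time ✓ (not excluded); service 1116 days ≥ 24 months (≈720 days) ✓; dept Operations ✗ → not eligible.
Paid Family Leave — status full-time ✓; service 1116 days ≥ 12 weeks (≈84 days) ✓; 36 hrs/wk ≥ 20 ✓; grade Band 5 ≥ Band 4 ✓; not eligible for Vision Plan ✗ → not eligible.
Gym Reimbursement — service 1116 days ≥ 3 years (≈1095 days) ✓; 36 hrs/wk ≥ 24 ✓; dept Operations ✗ → not eligible.
Long-Term Disability — service 1116 days ≥ 3 years (≈1095 days) ✓; dept Operations ✗ → not eligible.
Mental Health Benefit — status full-time ✓; service 1116 days ≥ 120 days ✓; rating 4 ≥ 3 ✓; site Tulsa ✓ → eligible.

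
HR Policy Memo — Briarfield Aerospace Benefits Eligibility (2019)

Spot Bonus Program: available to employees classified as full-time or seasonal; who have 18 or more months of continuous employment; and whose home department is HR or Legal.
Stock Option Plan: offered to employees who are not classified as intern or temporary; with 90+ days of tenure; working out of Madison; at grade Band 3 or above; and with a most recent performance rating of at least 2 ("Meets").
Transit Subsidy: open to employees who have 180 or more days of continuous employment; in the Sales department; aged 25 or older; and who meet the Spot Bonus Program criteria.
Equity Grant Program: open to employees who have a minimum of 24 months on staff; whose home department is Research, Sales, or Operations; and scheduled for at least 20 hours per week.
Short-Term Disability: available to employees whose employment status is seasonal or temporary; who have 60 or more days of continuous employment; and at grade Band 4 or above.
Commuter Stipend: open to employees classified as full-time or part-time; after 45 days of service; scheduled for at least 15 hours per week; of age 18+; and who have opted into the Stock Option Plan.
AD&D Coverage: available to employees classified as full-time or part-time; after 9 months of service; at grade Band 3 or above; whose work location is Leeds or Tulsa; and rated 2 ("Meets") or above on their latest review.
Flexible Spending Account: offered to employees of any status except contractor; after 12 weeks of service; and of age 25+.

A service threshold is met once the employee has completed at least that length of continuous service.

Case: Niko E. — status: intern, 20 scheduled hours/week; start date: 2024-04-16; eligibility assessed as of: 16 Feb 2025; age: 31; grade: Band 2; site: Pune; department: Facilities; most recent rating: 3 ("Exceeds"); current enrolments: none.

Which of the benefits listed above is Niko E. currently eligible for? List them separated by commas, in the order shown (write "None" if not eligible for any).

Flexible Spending Account

Service from 2024-04-16 to 16 Feb 2025: 306 days.
Spot Bonus Program — status intern ✗ (requires full-time or seasonal) → not eligible.
Stock Option Plan — status intern ✗ (excluded) → not eligible.
Transit Subsidy — service 306 days ≥ 180 days ✓; dept Facilities ✗ → not eligible.
Equity Grant Program — service 306 days < 24 months (≈720 days) ✗ → not eligible.
Short-Term Disability — status intern ✗ (requires seasonal or temporary) → not eligible.
Commuter Stipend — status intern ✗ (requires full-time or part-time) → not eligible.
AD&D Coverage — status intern ✗ (requires full-time or part-time) → not eligible.
Flexible Spending Account — status intern ✓ (not excluded); service 306 days ≥ 12 weeks (≈84 days) ✓; age 31 ≥ 25 ✓ → eligible.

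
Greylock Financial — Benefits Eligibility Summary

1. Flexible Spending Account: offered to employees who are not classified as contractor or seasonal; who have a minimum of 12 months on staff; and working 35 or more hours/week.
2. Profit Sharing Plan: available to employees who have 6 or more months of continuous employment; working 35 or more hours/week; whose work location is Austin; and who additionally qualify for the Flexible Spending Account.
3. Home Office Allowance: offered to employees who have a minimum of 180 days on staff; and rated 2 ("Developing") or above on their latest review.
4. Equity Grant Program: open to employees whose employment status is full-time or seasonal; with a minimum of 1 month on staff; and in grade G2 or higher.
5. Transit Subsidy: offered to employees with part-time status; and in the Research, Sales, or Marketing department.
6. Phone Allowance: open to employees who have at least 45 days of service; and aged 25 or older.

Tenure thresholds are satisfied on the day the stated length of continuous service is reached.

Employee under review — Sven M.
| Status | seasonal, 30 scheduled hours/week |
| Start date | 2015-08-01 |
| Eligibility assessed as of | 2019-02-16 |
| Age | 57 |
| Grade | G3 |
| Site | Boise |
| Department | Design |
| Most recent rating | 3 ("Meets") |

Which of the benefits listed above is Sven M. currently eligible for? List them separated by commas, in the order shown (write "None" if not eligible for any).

Service from 2015-08-01 to 2019-02-16: 1295 days.
Flexible Spending Account — status seasonal ✗ (excluded) → not eligible.
Profit Sharing Plan — service 1295 days ≥ 6 months (≈180 days) ✓; 30 hrs/wk < 35 ✗ → not eligible.
Home Office Allowance — service 1295 days ≥ 180 days ✓; rating 3 ≥ 2 ✓ → eligible.
Equity Grant Program — status seasonal ✓; service 1295 days ≥ 1 month (≈30 days) ✓; grade G3 ≥ G2 ✓ → eligible.
Transit Subsidy — status seasonal ✗ (requires part-time) → not eligible.
Phone Allowance — service 1295 days ≥ 45 days ✓; age 57 ≥ 25 ✓ → eligible.

Home Office Allowance, Equity Grant Program, Phone Allowance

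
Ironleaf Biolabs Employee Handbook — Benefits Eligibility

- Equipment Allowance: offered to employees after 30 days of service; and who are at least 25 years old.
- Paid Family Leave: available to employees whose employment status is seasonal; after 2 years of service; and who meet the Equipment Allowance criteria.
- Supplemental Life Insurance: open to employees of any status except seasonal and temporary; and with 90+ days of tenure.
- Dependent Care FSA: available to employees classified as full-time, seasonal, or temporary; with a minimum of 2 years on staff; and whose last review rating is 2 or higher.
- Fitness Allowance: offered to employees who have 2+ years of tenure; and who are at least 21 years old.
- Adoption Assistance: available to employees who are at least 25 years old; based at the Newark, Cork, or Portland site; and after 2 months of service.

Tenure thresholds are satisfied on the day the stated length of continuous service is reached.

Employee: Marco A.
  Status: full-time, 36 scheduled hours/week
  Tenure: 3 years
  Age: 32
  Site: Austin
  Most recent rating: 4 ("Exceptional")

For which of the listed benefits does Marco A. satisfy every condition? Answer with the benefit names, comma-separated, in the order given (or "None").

Equipment Allowance, Supplemental Life Insurance, Dependent Care FSA, Fitness Allowance

Equipment Allowance — service 3 years ≥ 30 days ✓; age 32 ≥ 25 ✓ → eligible.
Paid Family Leave — status full-time ✗ (requires seasonal) → not eligible.
Supplemental Life Insurance — status full-time ✓ (not excluded); service 3 years ≥ 90 days ✓ → eligible.
Dependent Care FSA — status full-time ✓; service 3 years ≥ 2 years ✓; rating 4 ≥ 2 ✓ → eligible.
Fitness Allowance — service 3 years ≥ 2 years ✓; age 32 ≥ 21 ✓ → eligible.
Adoption Assistance — age 32 ≥ 25 ✓; site Austin ✗ (not Newark, Cork, or Portland) → not eligible.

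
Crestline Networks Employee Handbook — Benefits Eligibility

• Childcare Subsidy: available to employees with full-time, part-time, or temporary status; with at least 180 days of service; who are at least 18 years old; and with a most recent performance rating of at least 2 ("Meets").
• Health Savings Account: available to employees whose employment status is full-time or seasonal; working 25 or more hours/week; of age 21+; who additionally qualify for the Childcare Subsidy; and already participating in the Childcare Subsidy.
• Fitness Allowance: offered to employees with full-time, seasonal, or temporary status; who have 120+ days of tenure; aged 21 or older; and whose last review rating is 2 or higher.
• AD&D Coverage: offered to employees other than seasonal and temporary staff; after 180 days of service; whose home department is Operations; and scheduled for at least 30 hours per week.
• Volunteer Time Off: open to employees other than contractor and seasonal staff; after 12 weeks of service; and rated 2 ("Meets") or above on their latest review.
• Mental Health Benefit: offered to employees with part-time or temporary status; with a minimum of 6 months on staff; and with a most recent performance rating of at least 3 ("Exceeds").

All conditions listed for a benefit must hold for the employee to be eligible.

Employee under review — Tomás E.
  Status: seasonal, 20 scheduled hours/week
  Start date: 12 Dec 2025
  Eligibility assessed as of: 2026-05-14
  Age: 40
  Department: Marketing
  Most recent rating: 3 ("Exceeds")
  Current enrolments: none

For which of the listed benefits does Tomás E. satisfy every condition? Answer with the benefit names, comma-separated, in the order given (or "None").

Fitness Allowance

Service from 12 Dec 2025 to 2026-05-14: 153 days.
Childcare Subsidy — status seasonal ✗ (requires full-time, part-time, or temporary) → not eligible.
Health Savings Account — status seasonal ✓; 20 hrs/wk < 25 ✗ → not eligible.
Fitness Allowance — status seasonal ✓; service 153 days ≥ 120 days ✓; age 40 ≥ 21 ✓; rating 3 ≥ 2 ✓ → eligible.
AD&D Coverage — status seasonal ✗ (excluded) → not eligible.
Volunteer Time Off — status seasonal ✗ (excluded) → not eligible.
Mental Health Benefit — status seasonal ✗ (requires part-time or temporary) → not eligible.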